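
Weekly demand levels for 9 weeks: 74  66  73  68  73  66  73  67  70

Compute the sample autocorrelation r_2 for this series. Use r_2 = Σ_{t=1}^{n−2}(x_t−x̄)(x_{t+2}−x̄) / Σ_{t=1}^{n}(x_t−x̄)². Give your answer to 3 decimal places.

0.659

Mean x̄ = (74 + 66 + 73 + 68 + 73 + 66 + 73 + 67 + 70)/9 = 70.0000
Σ(x_t−x̄)(x_{t+2}−x̄) = (12.0000) + (8.0000) + (9.0000) + (8.0000) + (9.0000) + (12.0000) + (0.0000) = 58.0000
Denominator Σ(x_t−x̄)² = 88.0000
r_2 = 58.0000 / 88.0000 = 0.659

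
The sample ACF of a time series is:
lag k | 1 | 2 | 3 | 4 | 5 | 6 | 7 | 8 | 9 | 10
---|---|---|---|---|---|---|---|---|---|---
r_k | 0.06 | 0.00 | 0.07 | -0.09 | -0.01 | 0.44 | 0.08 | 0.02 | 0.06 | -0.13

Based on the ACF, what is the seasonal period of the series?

6

The largest autocorrelation is r_6 = 0.44; the remaining lags stay at or below 0.08.
The dominant spike at lag 6 indicates a seasonal period of 6.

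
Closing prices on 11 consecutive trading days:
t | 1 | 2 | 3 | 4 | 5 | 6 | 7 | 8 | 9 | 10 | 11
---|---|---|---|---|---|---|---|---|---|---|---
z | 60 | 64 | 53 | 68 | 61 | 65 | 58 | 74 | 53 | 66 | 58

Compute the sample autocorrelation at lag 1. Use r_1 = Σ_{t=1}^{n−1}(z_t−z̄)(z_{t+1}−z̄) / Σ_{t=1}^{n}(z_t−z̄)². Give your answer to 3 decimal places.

Mean z̄ = (60 + 64 + 53 + 68 + 61 + 65 + 58 + 74 + 53 + 66 + 58)/11 = 61.8182
Numerator Σ_{t=1}^{10}(z_t−z̄)(z_{t+1}−z̄) = -304.3058
Denominator Σ(z_t−z̄)² = 407.6364
r_1 = -304.3058 / 407.6364 = -0.747

-0.747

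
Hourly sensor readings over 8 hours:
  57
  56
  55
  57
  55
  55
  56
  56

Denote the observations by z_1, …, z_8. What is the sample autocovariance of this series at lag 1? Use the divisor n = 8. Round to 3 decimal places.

Mean z̄ = (57 + 56 + 55 + 57 + 55 + 55 + 56 + 56)/8 = 55.8750
Σ_{t=1}^{7}(z_t−z̄)(z_{t+1}−z̄) = -1.2656
γ_1 = -1.2656 / 8 = -0.158

-0.158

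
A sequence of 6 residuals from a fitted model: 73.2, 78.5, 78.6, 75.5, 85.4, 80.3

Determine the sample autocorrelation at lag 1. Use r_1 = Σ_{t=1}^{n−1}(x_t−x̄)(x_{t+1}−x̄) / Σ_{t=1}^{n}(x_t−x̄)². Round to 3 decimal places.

-0.101

Mean x̄ = (73.2 + 78.5 + 78.6 + 75.5 + 85.4 + 80.3)/6 = 78.5833
Σ(x_t−x̄)(x_{t+1}−x̄) = (0.4486) + (-0.0014) + (-0.0514) + (-21.0181) + (11.7019) = -8.9203
Denominator Σ(x_t−x̄)² = 87.9083
r_1 = -8.9203 / 87.9083 = -0.101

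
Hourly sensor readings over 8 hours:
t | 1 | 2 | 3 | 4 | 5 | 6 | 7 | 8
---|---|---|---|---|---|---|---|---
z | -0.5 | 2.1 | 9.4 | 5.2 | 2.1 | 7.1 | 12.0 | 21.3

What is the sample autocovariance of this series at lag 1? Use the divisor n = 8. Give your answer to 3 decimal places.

12.784

Mean z̄ = (-0.5 + 2.1 + 9.4 + 5.2 + 2.1 + 7.1 + 12.0 + 21.3)/8 = 7.3375
Σ_{t=1}^{7}(z_t−z̄)(z_{t+1}−z̄) = 102.2698
γ_1 = 102.2698 / 8 = 12.784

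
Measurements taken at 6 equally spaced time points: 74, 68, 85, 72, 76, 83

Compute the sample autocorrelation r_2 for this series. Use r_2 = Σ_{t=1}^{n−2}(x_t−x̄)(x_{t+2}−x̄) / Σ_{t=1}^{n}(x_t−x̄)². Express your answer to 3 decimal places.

-0.074

Mean x̄ = (74 + 68 + 85 + 72 + 76 + 83)/6 = 76.3333
Numerator Σ_{t=1}^{4}(x_t−x̄)(x_{t+2}−x̄) = -15.8889
Denominator Σ(x_t−x̄)² = 213.3333
r_2 = -15.8889 / 213.3333 = -0.074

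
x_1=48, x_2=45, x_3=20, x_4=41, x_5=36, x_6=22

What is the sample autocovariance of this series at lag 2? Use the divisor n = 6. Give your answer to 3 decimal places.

-37.537

Mean x̄ = (48 + 45 + 20 + 41 + 36 + 22)/6 = 35.3333
Σ_{t=1}^{4}(x_t−x̄)(x_{t+2}−x̄) = -225.2222
γ_2 = -225.2222 / 6 = -37.537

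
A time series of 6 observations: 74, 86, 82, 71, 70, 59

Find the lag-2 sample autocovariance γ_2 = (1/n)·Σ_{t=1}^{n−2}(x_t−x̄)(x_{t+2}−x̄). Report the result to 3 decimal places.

Mean x̄ = (74 + 86 + 82 + 71 + 70 + 59)/6 = 73.6667
Deviations: 0.3333, 12.3333, 8.3333, -2.6667, -3.6667, -14.6667
Σ_{t=1}^{4}(x_t−x̄)(x_{t+2}−x̄) = -21.5556
γ_2 = -21.5556 / 6 = -3.593

-3.593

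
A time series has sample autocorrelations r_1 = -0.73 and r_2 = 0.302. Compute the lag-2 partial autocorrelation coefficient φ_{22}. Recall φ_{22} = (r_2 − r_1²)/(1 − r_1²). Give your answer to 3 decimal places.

φ_{22} = (r_2 − r_1²) / (1 − r_1²)
r_1² = (-0.73)² = 0.5329
Numerator = 0.302 − 0.5329 = -0.2309; denominator = 1 − 0.5329 = 0.4671
φ_{22} = -0.2309 / 0.4671 = -0.494

-0.494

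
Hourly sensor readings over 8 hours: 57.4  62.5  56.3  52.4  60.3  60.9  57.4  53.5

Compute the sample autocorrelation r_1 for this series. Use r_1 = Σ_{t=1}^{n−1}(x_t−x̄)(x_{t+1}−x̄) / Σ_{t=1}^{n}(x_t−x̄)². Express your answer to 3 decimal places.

Mean x̄ = (57.4 + 62.5 + 56.3 + 52.4 + 60.3 + 60.9 + 57.4 + 53.5)/8 = 57.5875
Deviations from mean: -0.1875, 4.9125, -1.2875, -5.1875, 2.7125, 3.3125, -0.1875, -4.0875
Σ(x_t−x̄)(x_{t+1}−x̄) = (-0.9211) + (-6.3248) + (6.6789) + (-14.0711) + (8.9852) + (-0.6211) + (0.7664) = -5.5077
Denominator Σ(x_t−x̄)² = 87.8088
r_1 = -5.5077 / 87.8088 = -0.063

-0.063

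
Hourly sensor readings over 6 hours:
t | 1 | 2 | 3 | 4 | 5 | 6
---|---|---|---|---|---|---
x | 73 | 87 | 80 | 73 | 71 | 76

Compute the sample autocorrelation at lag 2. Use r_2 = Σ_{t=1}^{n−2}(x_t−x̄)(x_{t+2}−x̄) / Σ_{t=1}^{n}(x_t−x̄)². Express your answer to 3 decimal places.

Mean x̄ = (73 + 87 + 80 + 73 + 71 + 76)/6 = 76.6667
Deviations from mean: -3.6667, 10.3333, 3.3333, -3.6667, -5.6667, -0.6667
Numerator Σ_{t=1}^{4}(x_t−x̄)(x_{t+2}−x̄) = -66.5556
Denominator Σ(x_t−x̄)² = 177.3333
r_2 = -66.5556 / 177.3333 = -0.375

-0.375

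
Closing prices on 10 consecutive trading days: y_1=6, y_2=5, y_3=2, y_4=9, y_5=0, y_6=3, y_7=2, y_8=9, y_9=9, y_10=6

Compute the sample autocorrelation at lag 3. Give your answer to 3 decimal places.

-0.335

Mean ȳ = (6 + 5 + 2 + 9 + 0 + 3 + 2 + 9 + 9 + 6)/10 = 5.1000
Numerator Σ_{t=1}^{7}(y_t−ȳ)(y_{t+3}−ȳ) = -32.4300
Denominator Σ(y_t−ȳ)² = 96.9000
r_3 = -32.4300 / 96.9000 = -0.335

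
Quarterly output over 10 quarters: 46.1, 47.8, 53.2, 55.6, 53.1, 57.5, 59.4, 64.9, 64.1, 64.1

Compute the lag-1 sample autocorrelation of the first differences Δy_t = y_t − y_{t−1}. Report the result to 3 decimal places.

-0.275

First differences Δy: 1.7, 5.4, 2.4, -2.5, 4.4, 1.9, 5.5, -0.8, 0.0
Mean of differences = 2.0000
Numerator Σ(Δy_t−Δȳ)(Δy_{t+1}−Δȳ) = -17.0500
Denominator Σ(Δy_t−Δȳ)² = 61.9200
r_1(Δy) = -17.0500 / 61.9200 = -0.275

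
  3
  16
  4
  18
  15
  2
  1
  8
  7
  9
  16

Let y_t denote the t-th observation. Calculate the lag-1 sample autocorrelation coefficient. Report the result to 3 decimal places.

-0.112

Mean ȳ = (3 + 16 + 4 + 18 + 15 + 2 + 1 + 8 + 7 + 9 + 16)/11 = 9.0000
Numerator Σ_{t=1}^{10}(y_t−ȳ)(y_{t+1}−ȳ) = -44.0000
Denominator Σ(y_t−ȳ)² = 394.0000
r_1 = -44.0000 / 394.0000 = -0.112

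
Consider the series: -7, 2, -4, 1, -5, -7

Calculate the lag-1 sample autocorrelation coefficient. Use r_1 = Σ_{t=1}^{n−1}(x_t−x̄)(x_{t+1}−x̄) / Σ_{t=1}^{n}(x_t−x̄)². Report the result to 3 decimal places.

-0.351

Mean x̄ = (-7 + 2 − 4 + 1 − 5 − 7)/6 = -3.3333
Deviations from mean: -3.6667, 5.3333, -0.6667, 4.3333, -1.6667, -3.6667
Numerator Σ_{t=1}^{5}(x_t−x̄)(x_{t+1}−x̄) = -27.1111
Denominator Σ(x_t−x̄)² = 77.3333
r_1 = -27.1111 / 77.3333 = -0.351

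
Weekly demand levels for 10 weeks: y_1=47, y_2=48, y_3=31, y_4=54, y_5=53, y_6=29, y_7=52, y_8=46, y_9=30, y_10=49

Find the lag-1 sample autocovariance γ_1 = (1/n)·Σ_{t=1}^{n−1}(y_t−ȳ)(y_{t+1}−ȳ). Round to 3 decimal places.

Mean ȳ = (47 + 48 + 31 + 54 + 53 + 29 + 52 + 46 + 30 + 49)/10 = 43.9000
Σ_{t=1}^{9}(y_t−ȳ)(y_{t+1}−ȳ) = -417.9100
γ_1 = -417.9100 / 10 = -41.791

-41.791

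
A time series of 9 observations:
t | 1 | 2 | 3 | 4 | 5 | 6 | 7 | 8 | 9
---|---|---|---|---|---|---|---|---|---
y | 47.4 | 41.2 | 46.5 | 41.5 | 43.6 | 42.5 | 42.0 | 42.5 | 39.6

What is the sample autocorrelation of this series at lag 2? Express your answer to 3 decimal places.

0.476

Mean ȳ = (47.4 + 41.2 + 46.5 + 41.5 + 43.6 + 42.5 + 42.0 + 42.5 + 39.6)/9 = 42.9778
Numerator Σ_{t=1}^{7}(y_t−ȳ)(y_{t+2}−ȳ) = 24.0235
Denominator Σ(y_t−ȳ)² = 50.5156
r_2 = 24.0235 / 50.5156 = 0.476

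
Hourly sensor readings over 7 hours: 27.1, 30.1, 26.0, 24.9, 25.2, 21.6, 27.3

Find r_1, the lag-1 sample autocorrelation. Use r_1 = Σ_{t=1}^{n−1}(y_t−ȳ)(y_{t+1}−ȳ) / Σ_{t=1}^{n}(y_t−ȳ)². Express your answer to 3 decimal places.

Mean ȳ = (27.1 + 30.1 + 26.0 + 24.9 + 25.2 + 21.6 + 27.3)/7 = 26.0286
Deviations from mean: 1.0714, 4.0714, -0.0286, -1.1286, -0.8286, -4.4286, 1.2714
Σ(y_t−ȳ)(y_{t+1}−ȳ) = (4.3622) + (-0.1163) + (0.0322) + (0.9351) + (3.6694) + (-5.6306) = 3.2520
Denominator Σ(y_t−ȳ)² = 40.9143
r_1 = 3.2520 / 40.9143 = 0.079

0.079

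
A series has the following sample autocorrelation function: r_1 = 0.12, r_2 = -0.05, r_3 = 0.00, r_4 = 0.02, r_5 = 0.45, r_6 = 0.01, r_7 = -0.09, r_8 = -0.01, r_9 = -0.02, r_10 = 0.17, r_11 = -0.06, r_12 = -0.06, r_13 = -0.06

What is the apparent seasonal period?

5

The largest autocorrelation is r_5 = 0.45, with a weaker echo at lag 10 (0.17); the remaining lags stay at or below 0.12.
The dominant spike at lag 5 indicates a seasonal period of 5.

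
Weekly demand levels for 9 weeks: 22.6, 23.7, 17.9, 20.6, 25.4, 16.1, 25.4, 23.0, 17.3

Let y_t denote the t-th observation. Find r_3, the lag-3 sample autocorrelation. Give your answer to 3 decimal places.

Mean ȳ = (22.6 + 23.7 + 17.9 + 20.6 + 25.4 + 16.1 + 25.4 + 23.0 + 17.3)/9 = 21.3333
Numerator Σ_{t=1}^{6}(y_t−ȳ)(y_{t+3}−ȳ) = 51.5667
Denominator Σ(y_t−ȳ)² = 99.0400
r_3 = 51.5667 / 99.0400 = 0.521

0.521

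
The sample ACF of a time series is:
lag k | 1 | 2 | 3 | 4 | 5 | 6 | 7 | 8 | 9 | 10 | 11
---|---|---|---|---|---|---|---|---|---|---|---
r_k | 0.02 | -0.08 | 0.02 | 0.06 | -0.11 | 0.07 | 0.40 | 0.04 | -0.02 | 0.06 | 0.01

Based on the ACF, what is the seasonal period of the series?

7

The largest autocorrelation is r_7 = 0.40; the remaining lags stay at or below 0.07.
The dominant spike at lag 7 indicates a seasonal period of 7.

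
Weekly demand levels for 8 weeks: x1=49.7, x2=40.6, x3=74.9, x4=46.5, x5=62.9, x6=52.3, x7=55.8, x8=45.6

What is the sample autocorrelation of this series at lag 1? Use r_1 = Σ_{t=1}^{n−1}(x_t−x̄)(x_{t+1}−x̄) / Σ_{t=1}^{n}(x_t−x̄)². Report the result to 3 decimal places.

-0.562

Mean x̄ = (49.7 + 40.6 + 74.9 + 46.5 + 62.9 + 52.3 + 55.8 + 45.6)/8 = 53.5375
Σ(x_t−x̄)(x_{t+1}−x̄) = (49.6477) + (-276.3773) + (-150.3386) + (-65.8886) + (-11.5861) + (-2.7998) + (-17.9586) = -475.3014
Denominator Σ(x_t−x̄)² = 845.2988
r_1 = -475.3014 / 845.2988 = -0.562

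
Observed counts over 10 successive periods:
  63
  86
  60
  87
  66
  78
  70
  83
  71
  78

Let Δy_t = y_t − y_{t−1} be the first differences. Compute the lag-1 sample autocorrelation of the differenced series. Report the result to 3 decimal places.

First differences Δy: 23, -26, 27, -21, 12, -8, 13, -12, 7
Mean of differences = 1.6667
Numerator Σ(Δy_t−Δȳ)(Δy_{t+1}−Δȳ) = -2536.7778
Denominator Σ(Δy_t−Δȳ)² = 2920.0000
r_1(Δy) = -2536.7778 / 2920.0000 = -0.869

-0.869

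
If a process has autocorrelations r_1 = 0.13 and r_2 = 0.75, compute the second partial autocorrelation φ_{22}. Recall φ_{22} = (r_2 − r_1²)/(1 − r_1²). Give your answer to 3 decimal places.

φ_{22} = (r_2 − r_1²) / (1 − r_1²)
r_1² = (0.13)² = 0.0169
Numerator = 0.75 − 0.0169 = 0.7331; denominator = 1 − 0.0169 = 0.9831
φ_{22} = 0.7331 / 0.9831 = 0.746

0.746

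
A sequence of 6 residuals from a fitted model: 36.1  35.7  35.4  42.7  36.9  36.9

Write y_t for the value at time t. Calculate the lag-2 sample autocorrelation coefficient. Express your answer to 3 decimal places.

Mean ȳ = (36.1 + 35.7 + 35.4 + 42.7 + 36.9 + 36.9)/6 = 37.2833
Deviations from mean: -1.1833, -1.5833, -1.8833, 5.4167, -0.3833, -0.3833
Σ(y_t−ȳ)(y_{t+2}−ȳ) = (2.2286) + (-8.5764) + (0.7219) + (-2.0764) = -7.7022
Denominator Σ(y_t−ȳ)² = 37.0883
r_2 = -7.7022 / 37.0883 = -0.208

-0.208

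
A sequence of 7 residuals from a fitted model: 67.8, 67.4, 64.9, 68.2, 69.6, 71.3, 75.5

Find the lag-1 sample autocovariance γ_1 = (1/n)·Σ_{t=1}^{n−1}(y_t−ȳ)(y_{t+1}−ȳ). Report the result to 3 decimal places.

Mean ȳ = (67.8 + 67.4 + 64.9 + 68.2 + 69.6 + 71.3 + 75.5)/7 = 69.2429
Deviations: -1.4429, -1.8429, -4.3429, -1.0429, 0.3571, 2.0571, 6.2571
Σ_{t=1}^{6}(y_t−ȳ)(y_{t+1}−ȳ) = 28.4253
γ_1 = 28.4253 / 7 = 4.061

4.061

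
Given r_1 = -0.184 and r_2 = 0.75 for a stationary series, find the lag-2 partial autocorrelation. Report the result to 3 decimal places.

0.741

φ_{22} = (r_2 − r_1²) / (1 − r_1²)
r_1² = (-0.184)² = 0.033856
Numerator = 0.75 − 0.0339 = 0.7161; denominator = 1 − 0.0339 = 0.9661
φ_{22} = 0.7161 / 0.9661 = 0.741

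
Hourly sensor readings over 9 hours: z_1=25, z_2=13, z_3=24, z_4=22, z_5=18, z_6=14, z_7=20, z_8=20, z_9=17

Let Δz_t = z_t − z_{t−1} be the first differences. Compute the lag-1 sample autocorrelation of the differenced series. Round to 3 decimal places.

First differences Δz: -12, 11, -2, -4, -4, 6, 0, -3
Mean of differences = -1.0000
Numerator Σ(Δz_t−Δz̄)(Δz_{t+1}−Δz̄) = -148.0000
Denominator Σ(Δz_t−Δz̄)² = 338.0000
r_1(Δz) = -148.0000 / 338.0000 = -0.438

-0.438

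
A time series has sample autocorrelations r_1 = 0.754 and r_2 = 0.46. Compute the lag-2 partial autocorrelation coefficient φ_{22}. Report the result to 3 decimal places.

-0.251

φ_{22} = (r_2 − r_1²) / (1 − r_1²)
r_1² = (0.754)² = 0.568516
Numerator = 0.46 − 0.5685 = -0.1085; denominator = 1 − 0.5685 = 0.4315
φ_{22} = -0.1085 / 0.4315 = -0.251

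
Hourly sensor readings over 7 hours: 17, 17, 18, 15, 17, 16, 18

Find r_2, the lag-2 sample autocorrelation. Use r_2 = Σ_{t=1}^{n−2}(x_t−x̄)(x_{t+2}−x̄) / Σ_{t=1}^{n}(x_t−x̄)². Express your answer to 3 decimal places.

Mean x̄ = (17 + 17 + 18 + 15 + 17 + 16 + 18)/7 = 16.8571
Deviations from mean: 0.1429, 0.1429, 1.1429, -1.8571, 0.1429, -0.8571, 1.1429
Numerator Σ_{t=1}^{5}(x_t−x̄)(x_{t+2}−x̄) = 1.8163
Denominator Σ(x_t−x̄)² = 6.8571
r_2 = 1.8163 / 6.8571 = 0.265

0.265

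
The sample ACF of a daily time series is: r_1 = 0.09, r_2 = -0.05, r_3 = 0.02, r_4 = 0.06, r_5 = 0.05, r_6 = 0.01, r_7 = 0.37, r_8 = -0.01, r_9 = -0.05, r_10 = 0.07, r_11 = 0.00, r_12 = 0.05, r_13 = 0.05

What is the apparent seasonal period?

7

The largest autocorrelation is r_7 = 0.37; the remaining lags stay at or below 0.09.
The dominant spike at lag 7 indicates a seasonal period of 7.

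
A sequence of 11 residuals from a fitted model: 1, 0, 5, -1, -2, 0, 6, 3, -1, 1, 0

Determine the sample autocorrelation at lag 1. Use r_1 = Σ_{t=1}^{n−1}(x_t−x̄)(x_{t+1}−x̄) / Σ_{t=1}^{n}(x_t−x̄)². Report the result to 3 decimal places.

-0.034

Mean x̄ = (1 + 0 + 5 − 1 − 2 + 0 + 6 + 3 − 1 + 1 + 0)/11 = 1.0909
Numerator Σ_{t=1}^{10}(x_t−x̄)(x_{t+1}−x̄) = -2.1901
Denominator Σ(x_t−x̄)² = 64.9091
r_1 = -2.1901 / 64.9091 = -0.034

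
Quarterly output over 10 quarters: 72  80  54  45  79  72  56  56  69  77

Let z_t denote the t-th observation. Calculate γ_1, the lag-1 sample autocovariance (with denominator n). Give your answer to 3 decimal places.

1.600

Mean z̄ = (72 + 80 + 54 + 45 + 79 + 72 + 56 + 56 + 69 + 77)/10 = 66.0000
Σ_{t=1}^{9}(z_t−z̄)(z_{t+1}−z̄) = 16.0000
γ_1 = 16.0000 / 10 = 1.600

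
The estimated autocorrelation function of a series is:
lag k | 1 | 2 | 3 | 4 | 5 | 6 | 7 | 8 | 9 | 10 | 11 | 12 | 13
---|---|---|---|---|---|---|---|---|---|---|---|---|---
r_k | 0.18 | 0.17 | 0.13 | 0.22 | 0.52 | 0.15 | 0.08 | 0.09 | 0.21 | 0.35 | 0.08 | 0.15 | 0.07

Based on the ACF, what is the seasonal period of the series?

The largest autocorrelation is r_5 = 0.52, with a weaker echo at lag 10 (0.35); the remaining lags stay at or below 0.22.
The dominant spike at lag 5 indicates a seasonal period of 5.

5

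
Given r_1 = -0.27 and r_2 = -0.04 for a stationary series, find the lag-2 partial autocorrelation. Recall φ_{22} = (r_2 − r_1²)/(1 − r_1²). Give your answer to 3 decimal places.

-0.122

φ_{22} = (r_2 − r_1²) / (1 − r_1²)
r_1² = (-0.27)² = 0.0729
Numerator = -0.04 − 0.0729 = -0.1129; denominator = 1 − 0.0729 = 0.9271
φ_{22} = -0.1129 / 0.9271 = -0.122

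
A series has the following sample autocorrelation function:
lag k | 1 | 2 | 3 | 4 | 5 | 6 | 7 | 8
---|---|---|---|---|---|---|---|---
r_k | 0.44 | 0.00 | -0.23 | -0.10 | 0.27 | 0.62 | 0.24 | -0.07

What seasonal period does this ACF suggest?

The largest autocorrelation is r_6 = 0.62; the remaining lags stay at or below 0.44. The elevated value at lag 1 (0.44), dropping to 0.00 at lag 2, reflects decaying short-term dependence rather than seasonality.
The dominant spike at lag 6 indicates a seasonal period of 6.

6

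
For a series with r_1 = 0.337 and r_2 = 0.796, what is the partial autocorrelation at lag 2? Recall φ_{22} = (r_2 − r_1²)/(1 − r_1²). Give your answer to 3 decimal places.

0.770

φ_{22} = (r_2 − r_1²) / (1 − r_1²)
r_1² = (0.337)² = 0.113569
Numerator = 0.796 − 0.1136 = 0.6824; denominator = 1 − 0.1136 = 0.8864
φ_{22} = 0.6824 / 0.8864 = 0.770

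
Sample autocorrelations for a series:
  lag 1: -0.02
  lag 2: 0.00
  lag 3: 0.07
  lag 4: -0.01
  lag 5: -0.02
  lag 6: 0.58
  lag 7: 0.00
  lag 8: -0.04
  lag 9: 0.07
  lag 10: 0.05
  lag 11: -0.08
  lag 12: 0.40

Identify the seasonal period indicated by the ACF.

6

The largest autocorrelation is r_6 = 0.58, with a weaker echo at lag 12 (0.40); the remaining lags stay at or below 0.07.
The dominant spike at lag 6 indicates a seasonal period of 6.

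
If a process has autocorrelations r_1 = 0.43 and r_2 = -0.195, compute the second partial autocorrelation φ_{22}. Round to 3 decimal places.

-0.466

φ_{22} = (r_2 − r_1²) / (1 − r_1²)
r_1² = (0.43)² = 0.1849
Numerator = -0.195 − 0.1849 = -0.3799; denominator = 1 − 0.1849 = 0.8151
φ_{22} = -0.3799 / 0.8151 = -0.466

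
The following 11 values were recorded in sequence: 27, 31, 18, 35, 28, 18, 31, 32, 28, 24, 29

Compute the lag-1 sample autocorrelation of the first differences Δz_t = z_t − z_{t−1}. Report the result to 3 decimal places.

First differences Δz: 4, -13, 17, -7, -10, 13, 1, -4, -4, 5
Mean of differences = 0.2000
Numerator Σ(Δz_t−Δz̄)(Δz_{t+1}−Δz̄) = -445.6400
Denominator Σ(Δz_t−Δz̄)² = 849.6000
r_1(Δz) = -445.6400 / 849.6000 = -0.525

-0.525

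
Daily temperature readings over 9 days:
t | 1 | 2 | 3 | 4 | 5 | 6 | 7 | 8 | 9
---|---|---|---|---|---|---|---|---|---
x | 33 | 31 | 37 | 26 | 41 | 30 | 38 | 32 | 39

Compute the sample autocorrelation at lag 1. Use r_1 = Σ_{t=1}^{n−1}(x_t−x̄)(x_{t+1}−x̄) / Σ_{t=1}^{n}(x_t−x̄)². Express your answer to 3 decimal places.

Mean x̄ = (33 + 31 + 37 + 26 + 41 + 30 + 38 + 32 + 39)/9 = 34.1111
Numerator Σ_{t=1}^{8}(x_t−x̄)(x_{t+1}−x̄) = -147.6790
Denominator Σ(x_t−x̄)² = 192.8889
r_1 = -147.6790 / 192.8889 = -0.766

-0.766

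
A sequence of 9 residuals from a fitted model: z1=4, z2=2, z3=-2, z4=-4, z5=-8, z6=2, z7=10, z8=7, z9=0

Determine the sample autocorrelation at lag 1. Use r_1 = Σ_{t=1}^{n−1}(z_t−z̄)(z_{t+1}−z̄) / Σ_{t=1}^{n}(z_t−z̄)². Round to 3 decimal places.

Mean z̄ = (4 + 2 − 2 − 4 − 8 + 2 + 10 + 7 + 0)/9 = 1.2222
Numerator Σ_{t=1}^{8}(z_t−z̄)(z_{t+1}−z̄) = 107.9506
Denominator Σ(z_t−z̄)² = 243.5556
r_1 = 107.9506 / 243.5556 = 0.443

0.443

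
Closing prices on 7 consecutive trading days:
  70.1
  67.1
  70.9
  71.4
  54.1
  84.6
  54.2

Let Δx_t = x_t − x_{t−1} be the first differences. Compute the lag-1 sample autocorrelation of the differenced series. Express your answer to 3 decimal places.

-0.671

First differences Δx: -3.0, 3.8, 0.5, -17.3, 30.5, -30.4
Mean of differences = -2.6500
Numerator Σ(Δx_t−Δx̄)(Δx_{t+1}−Δx̄) = -1433.6475
Denominator Σ(Δx_t−Δx̄)² = 2135.2550
r_1(Δx) = -1433.6475 / 2135.2550 = -0.671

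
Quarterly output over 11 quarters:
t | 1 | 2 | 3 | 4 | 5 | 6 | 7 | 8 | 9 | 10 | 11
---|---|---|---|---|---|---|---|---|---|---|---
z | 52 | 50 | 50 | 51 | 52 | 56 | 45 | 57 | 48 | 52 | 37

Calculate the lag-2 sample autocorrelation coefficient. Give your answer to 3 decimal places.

Mean z̄ = (52 + 50 + 50 + 51 + 52 + 56 + 45 + 57 + 48 + 52 + 37)/11 = 50.0000
Numerator Σ_{t=1}^{9}(z_t−z̄)(z_{t+2}−z̄) = 88.0000
Denominator Σ(z_t−z̄)² = 296.0000
r_2 = 88.0000 / 296.0000 = 0.297

0.297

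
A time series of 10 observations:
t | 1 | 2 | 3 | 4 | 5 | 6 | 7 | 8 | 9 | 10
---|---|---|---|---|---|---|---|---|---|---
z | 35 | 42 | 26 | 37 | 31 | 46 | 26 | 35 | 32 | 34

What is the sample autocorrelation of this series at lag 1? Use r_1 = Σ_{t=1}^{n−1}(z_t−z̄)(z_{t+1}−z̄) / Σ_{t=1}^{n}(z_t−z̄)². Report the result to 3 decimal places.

Mean z̄ = (35 + 42 + 26 + 37 + 31 + 46 + 26 + 35 + 32 + 34)/10 = 34.4000
Numerator Σ_{t=1}^{9}(z_t−z̄)(z_{t+1}−z̄) = -232.3600
Denominator Σ(z_t−z̄)² = 358.4000
r_1 = -232.3600 / 358.4000 = -0.648

-0.648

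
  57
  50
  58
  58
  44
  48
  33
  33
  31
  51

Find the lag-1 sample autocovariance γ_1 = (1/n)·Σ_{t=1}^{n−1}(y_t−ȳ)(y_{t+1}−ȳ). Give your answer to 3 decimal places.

47.481

Mean ȳ = (57 + 50 + 58 + 58 + 44 + 48 + 33 + 33 + 31 + 51)/10 = 46.3000
Σ_{t=1}^{9}(y_t−ȳ)(y_{t+1}−ȳ) = 474.8100
γ_1 = 474.8100 / 10 = 47.481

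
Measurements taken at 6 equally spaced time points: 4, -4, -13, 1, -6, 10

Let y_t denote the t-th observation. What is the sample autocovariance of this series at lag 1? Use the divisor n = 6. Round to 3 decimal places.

-12.352

Mean ȳ = (4 − 4 − 13 + 1 − 6 + 10)/6 = -1.3333
Σ_{t=1}^{5}(y_t−ȳ)(y_{t+1}−ȳ) = -74.1111
γ_1 = -74.1111 / 6 = -12.352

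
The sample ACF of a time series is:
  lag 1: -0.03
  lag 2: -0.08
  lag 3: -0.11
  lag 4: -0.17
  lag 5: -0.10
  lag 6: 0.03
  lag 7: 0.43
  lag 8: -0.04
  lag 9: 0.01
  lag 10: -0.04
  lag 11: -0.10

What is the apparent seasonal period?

7

The largest autocorrelation is r_7 = 0.43; the remaining lags stay at or below 0.03.
The dominant spike at lag 7 indicates a seasonal period of 7.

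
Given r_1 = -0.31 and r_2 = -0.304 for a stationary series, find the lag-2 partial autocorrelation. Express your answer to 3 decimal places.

-0.443

φ_{22} = (r_2 − r_1²) / (1 − r_1²)
r_1² = (-0.31)² = 0.0961
Numerator = -0.304 − 0.0961 = -0.4001; denominator = 1 − 0.0961 = 0.9039
φ_{22} = -0.4001 / 0.9039 = -0.443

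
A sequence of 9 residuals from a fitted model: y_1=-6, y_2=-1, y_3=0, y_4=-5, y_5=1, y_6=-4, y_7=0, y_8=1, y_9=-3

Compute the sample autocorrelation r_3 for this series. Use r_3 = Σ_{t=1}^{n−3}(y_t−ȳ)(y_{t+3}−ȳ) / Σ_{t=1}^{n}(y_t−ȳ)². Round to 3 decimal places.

0.285

Mean ȳ = (-6 − 1 + 0 − 5 + 1 − 4 + 0 + 1 − 3)/9 = -1.8889
Σ(y_t−ȳ)(y_{t+3}−ȳ) = (12.7901) + (2.5679) + (-3.9877) + (-5.8765) + (8.3457) + (2.3457) = 16.1852
Denominator Σ(y_t−ȳ)² = 56.8889
r_3 = 16.1852 / 56.8889 = 0.285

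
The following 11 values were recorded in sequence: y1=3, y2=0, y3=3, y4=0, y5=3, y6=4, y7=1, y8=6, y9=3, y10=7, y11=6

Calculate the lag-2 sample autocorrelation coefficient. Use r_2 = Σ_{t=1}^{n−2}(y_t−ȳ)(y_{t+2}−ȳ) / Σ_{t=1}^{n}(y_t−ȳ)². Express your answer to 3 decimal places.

0.376

Mean ȳ = (3 + 0 + 3 + 0 + 3 + 4 + 1 + 6 + 3 + 7 + 6)/11 = 3.2727
Numerator Σ_{t=1}^{9}(y_t−ȳ)(y_{t+2}−ȳ) = 21.1240
Denominator Σ(y_t−ȳ)² = 56.1818
r_2 = 21.1240 / 56.1818 = 0.376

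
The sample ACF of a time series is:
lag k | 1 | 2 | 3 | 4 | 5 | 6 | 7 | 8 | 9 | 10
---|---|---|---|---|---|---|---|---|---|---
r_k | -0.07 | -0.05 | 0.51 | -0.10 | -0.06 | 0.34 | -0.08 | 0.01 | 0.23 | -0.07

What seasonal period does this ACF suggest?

The largest autocorrelation is r_3 = 0.51, with weaker echoes at lags 6 (0.34) and 9 (0.23); the remaining lags stay at or below 0.01.
The dominant spike at lag 3 indicates a seasonal period of 3.

3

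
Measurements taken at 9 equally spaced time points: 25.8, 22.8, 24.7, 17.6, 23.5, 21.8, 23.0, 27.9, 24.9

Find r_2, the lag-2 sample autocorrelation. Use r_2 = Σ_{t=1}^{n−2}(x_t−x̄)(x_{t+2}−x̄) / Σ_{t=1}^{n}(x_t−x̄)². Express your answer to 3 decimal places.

Mean x̄ = (25.8 + 22.8 + 24.7 + 17.6 + 23.5 + 21.8 + 23.0 + 27.9 + 24.9)/9 = 23.5556
Numerator Σ_{t=1}^{7}(x_t−x̄)(x_{t+2}−x̄) = 9.1172
Denominator Σ(x_t−x̄)² = 66.4622
r_2 = 9.1172 / 66.4622 = 0.137

0.137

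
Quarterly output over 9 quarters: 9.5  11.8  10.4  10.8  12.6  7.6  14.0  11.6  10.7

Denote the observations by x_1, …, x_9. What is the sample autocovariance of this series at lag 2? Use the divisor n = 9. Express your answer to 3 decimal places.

Mean x̄ = (9.5 + 11.8 + 10.4 + 10.8 + 12.6 + 7.6 + 14.0 + 11.6 + 10.7)/9 = 11.0000
Σ_{t=1}^{7}(x_t−x̄)(x_{t+2}−x̄) = 2.3200
γ_2 = 2.3200 / 9 = 0.258

0.258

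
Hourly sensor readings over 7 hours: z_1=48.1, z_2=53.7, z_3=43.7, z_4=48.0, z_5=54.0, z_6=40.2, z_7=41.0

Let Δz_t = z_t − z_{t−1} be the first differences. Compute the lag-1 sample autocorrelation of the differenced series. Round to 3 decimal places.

First differences Δz: 5.6, -10.0, 4.3, 6.0, -13.8, 0.8
Mean of differences = -1.1833
Numerator Σ(Δz_t−Δz̄)(Δz_{t+1}−Δz̄) = -184.4153
Denominator Σ(Δz_t−Δz̄)² = 368.5283
r_1(Δz) = -184.4153 / 368.5283 = -0.500

-0.500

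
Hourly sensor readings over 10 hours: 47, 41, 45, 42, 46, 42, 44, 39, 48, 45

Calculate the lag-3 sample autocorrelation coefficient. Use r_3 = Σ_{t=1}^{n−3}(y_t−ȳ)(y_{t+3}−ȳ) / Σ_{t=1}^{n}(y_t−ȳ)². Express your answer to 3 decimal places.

-0.442

Mean ȳ = (47 + 41 + 45 + 42 + 46 + 42 + 44 + 39 + 48 + 45)/10 = 43.9000
Σ(y_t−ȳ)(y_{t+3}−ȳ) = (-5.8900) + (-6.0900) + (-2.0900) + (-0.1900) + (-10.2900) + (-7.7900) + (0.1100) = -32.2300
Denominator Σ(y_t−ȳ)² = 72.9000
r_3 = -32.2300 / 72.9000 = -0.442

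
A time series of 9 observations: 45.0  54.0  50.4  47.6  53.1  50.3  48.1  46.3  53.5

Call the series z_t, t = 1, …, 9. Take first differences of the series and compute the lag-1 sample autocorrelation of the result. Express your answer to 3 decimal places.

First differences Δz: 9.0, -3.6, -2.8, 5.5, -2.8, -2.2, -1.8, 7.2
Mean of differences = 1.0625
Numerator Σ(Δz_t−Δz̄)(Δz_{t+1}−Δz̄) = -48.9077
Denominator Σ(Δz_t−Δz̄)² = 190.7788
r_1(Δz) = -48.9077 / 190.7788 = -0.256

-0.256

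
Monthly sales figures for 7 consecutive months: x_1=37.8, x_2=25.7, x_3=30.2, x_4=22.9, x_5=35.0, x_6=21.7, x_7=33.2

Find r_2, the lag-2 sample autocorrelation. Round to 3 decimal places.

0.459

Mean x̄ = (37.8 + 25.7 + 30.2 + 22.9 + 35.0 + 21.7 + 33.2)/7 = 29.5000
Deviations from mean: 8.3000, -3.8000, 0.7000, -6.6000, 5.5000, -7.8000, 3.7000
Σ(x_t−x̄)(x_{t+2}−x̄) = (5.8100) + (25.0800) + (3.8500) + (51.4800) + (20.3500) = 106.5700
Denominator Σ(x_t−x̄)² = 232.1600
r_2 = 106.5700 / 232.1600 = 0.459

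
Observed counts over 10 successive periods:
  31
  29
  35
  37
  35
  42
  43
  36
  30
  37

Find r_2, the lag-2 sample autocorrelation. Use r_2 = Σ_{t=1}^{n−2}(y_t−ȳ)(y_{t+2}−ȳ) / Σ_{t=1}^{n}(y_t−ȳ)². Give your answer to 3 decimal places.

-0.196

Mean ȳ = (31 + 29 + 35 + 37 + 35 + 42 + 43 + 36 + 30 + 37)/10 = 35.5000
Numerator Σ_{t=1}^{8}(y_t−ȳ)(y_{t+2}−ȳ) = -38.5000
Denominator Σ(y_t−ȳ)² = 196.5000
r_2 = -38.5000 / 196.5000 = -0.196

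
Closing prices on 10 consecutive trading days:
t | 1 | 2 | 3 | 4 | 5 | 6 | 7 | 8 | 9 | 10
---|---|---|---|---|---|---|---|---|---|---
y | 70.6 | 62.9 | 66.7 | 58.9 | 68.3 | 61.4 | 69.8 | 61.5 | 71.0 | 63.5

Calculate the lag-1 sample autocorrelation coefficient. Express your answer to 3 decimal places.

-0.714

Mean ȳ = (70.6 + 62.9 + 66.7 + 58.9 + 68.3 + 61.4 + 69.8 + 61.5 + 71.0 + 63.5)/10 = 65.4600
Numerator Σ_{t=1}^{9}(y_t−ȳ)(y_{t+1}−ȳ) = -122.2316
Denominator Σ(y_t−ȳ)² = 171.1440
r_1 = -122.2316 / 171.1440 = -0.714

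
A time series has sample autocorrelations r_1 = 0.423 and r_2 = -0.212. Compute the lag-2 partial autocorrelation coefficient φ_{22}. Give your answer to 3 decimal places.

φ_{22} = (r_2 − r_1²) / (1 − r_1²)
r_1² = (0.423)² = 0.178929
Numerator = -0.212 − 0.1789 = -0.3909; denominator = 1 − 0.1789 = 0.8211
φ_{22} = -0.3909 / 0.8211 = -0.476

-0.476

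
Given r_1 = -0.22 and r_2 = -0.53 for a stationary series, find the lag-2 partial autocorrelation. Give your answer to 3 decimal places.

-0.608

φ_{22} = (r_2 − r_1²) / (1 − r_1²)
r_1² = (-0.22)² = 0.0484
Numerator = -0.53 − 0.0484 = -0.5784; denominator = 1 − 0.0484 = 0.9516
φ_{22} = -0.5784 / 0.9516 = -0.608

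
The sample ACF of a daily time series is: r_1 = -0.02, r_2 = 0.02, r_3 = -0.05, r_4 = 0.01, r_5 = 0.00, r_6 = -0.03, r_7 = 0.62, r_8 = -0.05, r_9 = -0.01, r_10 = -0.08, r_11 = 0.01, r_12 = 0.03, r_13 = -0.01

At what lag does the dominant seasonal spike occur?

The largest autocorrelation is r_7 = 0.62; the remaining lags stay at or below 0.03.
The dominant spike at lag 7 indicates a seasonal period of 7.

7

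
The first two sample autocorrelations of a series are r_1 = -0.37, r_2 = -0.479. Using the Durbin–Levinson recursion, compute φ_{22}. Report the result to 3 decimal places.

φ_{22} = (r_2 − r_1²) / (1 − r_1²)
r_1² = (-0.37)² = 0.1369
Numerator = -0.479 − 0.1369 = -0.6159; denominator = 1 − 0.1369 = 0.8631
φ_{22} = -0.6159 / 0.8631 = -0.714

-0.714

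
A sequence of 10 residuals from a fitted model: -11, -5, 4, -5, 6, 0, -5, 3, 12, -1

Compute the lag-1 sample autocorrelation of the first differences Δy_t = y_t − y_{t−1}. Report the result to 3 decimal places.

-0.391

First differences Δy: 6, 9, -9, 11, -6, -5, 8, 9, -13
Mean of differences = 1.1111
Numerator Σ(Δy_t−Δȳ)(Δy_{t+1}−Δȳ) = -267.1235
Denominator Σ(Δy_t−Δȳ)² = 682.8889
r_1(Δy) = -267.1235 / 682.8889 = -0.391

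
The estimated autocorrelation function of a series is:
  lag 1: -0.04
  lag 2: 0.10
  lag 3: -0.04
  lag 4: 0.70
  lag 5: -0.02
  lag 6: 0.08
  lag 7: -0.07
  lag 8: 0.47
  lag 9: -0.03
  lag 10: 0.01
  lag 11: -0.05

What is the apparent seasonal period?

4

The largest autocorrelation is r_4 = 0.70, with a weaker echo at lag 8 (0.47); the remaining lags stay at or below 0.10.
The dominant spike at lag 4 indicates a seasonal period of 4.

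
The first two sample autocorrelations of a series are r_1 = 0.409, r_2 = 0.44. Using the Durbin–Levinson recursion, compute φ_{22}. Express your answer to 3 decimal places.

0.328

φ_{22} = (r_2 − r_1²) / (1 − r_1²)
r_1² = (0.409)² = 0.167281
Numerator = 0.44 − 0.1673 = 0.2727; denominator = 1 − 0.1673 = 0.8327
φ_{22} = 0.2727 / 0.8327 = 0.328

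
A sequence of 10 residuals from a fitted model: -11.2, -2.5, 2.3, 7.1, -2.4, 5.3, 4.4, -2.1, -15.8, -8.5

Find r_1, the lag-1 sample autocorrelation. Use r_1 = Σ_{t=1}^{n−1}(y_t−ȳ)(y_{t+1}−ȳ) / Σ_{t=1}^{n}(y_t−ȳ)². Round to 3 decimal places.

0.344

Mean ȳ = (-11.2 − 2.5 + 2.3 + 7.1 − 2.4 + 5.3 + 4.4 − 2.1 − 15.8 − 8.5)/10 = -2.3400
Numerator Σ_{t=1}^{9}(y_t−ȳ)(y_{t+1}−ȳ) = 176.2464
Denominator Σ(y_t−ȳ)² = 512.1440
r_1 = 176.2464 / 512.1440 = 0.344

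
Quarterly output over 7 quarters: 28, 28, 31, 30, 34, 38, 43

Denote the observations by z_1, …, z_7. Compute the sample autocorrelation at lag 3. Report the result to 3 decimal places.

-0.157

Mean z̄ = (28 + 28 + 31 + 30 + 34 + 38 + 43)/7 = 33.1429
Deviations from mean: -5.1429, -5.1429, -2.1429, -3.1429, 0.8571, 4.8571, 9.8571
Σ(z_t−z̄)(z_{t+3}−z̄) = (16.1633) + (-4.4082) + (-10.4082) + (-30.9796) = -29.6327
Denominator Σ(z_t−z̄)² = 188.8571
r_3 = -29.6327 / 188.8571 = -0.157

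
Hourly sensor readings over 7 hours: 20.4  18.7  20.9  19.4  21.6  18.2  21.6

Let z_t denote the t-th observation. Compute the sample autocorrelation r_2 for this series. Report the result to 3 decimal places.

Mean z̄ = (20.4 + 18.7 + 20.9 + 19.4 + 21.6 + 18.2 + 21.6)/7 = 20.1143
Deviations from mean: 0.2857, -1.4143, 0.7857, -0.7143, 1.4857, -1.9143, 1.4857
Σ(z_t−z̄)(z_{t+2}−z̄) = (0.2245) + (1.0102) + (1.1673) + (1.3673) + (2.2073) = 5.9767
Denominator Σ(z_t−z̄)² = 11.2886
r_2 = 5.9767 / 11.2886 = 0.529

0.529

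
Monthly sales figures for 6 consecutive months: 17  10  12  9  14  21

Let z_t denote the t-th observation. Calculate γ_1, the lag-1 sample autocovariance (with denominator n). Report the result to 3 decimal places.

Mean z̄ = (17 + 10 + 12 + 9 + 14 + 21)/6 = 13.8333
Σ_{t=1}^{5}(z_t−z̄)(z_{t+1}−z̄) = 4.1389
γ_1 = 4.1389 / 6 = 0.690

0.690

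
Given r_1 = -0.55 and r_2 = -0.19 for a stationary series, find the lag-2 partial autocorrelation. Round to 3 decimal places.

-0.706

φ_{22} = (r_2 − r_1²) / (1 − r_1²)
r_1² = (-0.55)² = 0.3025
Numerator = -0.19 − 0.3025 = -0.4925; denominator = 1 − 0.3025 = 0.6975
φ_{22} = -0.4925 / 0.6975 = -0.706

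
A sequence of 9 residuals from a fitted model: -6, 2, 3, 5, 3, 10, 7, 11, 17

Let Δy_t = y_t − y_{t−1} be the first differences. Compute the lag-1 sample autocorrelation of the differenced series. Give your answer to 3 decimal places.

-0.438

First differences Δy: 8, 1, 2, -2, 7, -3, 4, 6
Mean of differences = 2.8750
Numerator Σ(Δy_t−Δȳ)(Δy_{t+1}−Δȳ) = -51.1406
Denominator Σ(Δy_t−Δȳ)² = 116.8750
r_1(Δy) = -51.1406 / 116.8750 = -0.438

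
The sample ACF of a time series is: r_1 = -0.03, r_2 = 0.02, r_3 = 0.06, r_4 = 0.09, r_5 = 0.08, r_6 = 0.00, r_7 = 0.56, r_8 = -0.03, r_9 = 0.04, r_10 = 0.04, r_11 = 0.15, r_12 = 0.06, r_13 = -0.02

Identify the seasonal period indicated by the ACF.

The largest autocorrelation is r_7 = 0.56; the remaining lags stay at or below 0.15.
The dominant spike at lag 7 indicates a seasonal period of 7.

7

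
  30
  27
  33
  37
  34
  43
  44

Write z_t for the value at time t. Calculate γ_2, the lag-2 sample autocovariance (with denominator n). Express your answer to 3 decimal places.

Mean z̄ = (30 + 27 + 33 + 37 + 34 + 43 + 44)/7 = 35.4286
Deviations: -5.4286, -8.4286, -2.4286, 1.5714, -1.4286, 7.5714, 8.5714
Σ_{t=1}^{5}(z_t−z̄)(z_{t+2}−z̄) = 3.0612
γ_2 = 3.0612 / 7 = 0.437

0.437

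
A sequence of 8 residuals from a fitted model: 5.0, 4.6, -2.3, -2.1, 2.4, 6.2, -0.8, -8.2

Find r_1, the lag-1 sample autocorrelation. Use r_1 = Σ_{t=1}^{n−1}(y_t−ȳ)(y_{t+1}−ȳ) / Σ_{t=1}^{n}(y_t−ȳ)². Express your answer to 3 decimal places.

0.143

Mean ȳ = (5.0 + 4.6 − 2.3 − 2.1 + 2.4 + 6.2 − 0.8 − 8.2)/8 = 0.6000
Σ(y_t−ȳ)(y_{t+1}−ȳ) = (17.6000) + (-11.6000) + (7.8300) + (-4.8600) + (10.0800) + (-7.8400) + (12.3200) = 23.5300
Denominator Σ(y_t−ȳ)² = 165.0600
r_1 = 23.5300 / 165.0600 = 0.143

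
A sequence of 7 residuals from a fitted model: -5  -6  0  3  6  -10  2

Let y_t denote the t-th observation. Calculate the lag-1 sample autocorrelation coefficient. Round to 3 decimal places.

-0.225

Mean ȳ = (-5 − 6 + 0 + 3 + 6 − 10 + 2)/7 = -1.4286
Σ(y_t−ȳ)(y_{t+1}−ȳ) = (16.3265) + (-6.5306) + (6.3265) + (32.8980) + (-63.6735) + (-29.3878) = -44.0408
Denominator Σ(y_t−ȳ)² = 195.7143
r_1 = -44.0408 / 195.7143 = -0.225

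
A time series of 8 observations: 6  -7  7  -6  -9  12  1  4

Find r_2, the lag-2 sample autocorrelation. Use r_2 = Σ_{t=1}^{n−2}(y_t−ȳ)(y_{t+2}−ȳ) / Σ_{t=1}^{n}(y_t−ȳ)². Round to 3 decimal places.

-0.045

Mean ȳ = (6 − 7 + 7 − 6 − 9 + 12 + 1 + 4)/8 = 1.0000
Σ(y_t−ȳ)(y_{t+2}−ȳ) = (30.0000) + (56.0000) + (-60.0000) + (-77.0000) + (0.0000) + (33.0000) = -18.0000
Denominator Σ(y_t−ȳ)² = 404.0000
r_2 = -18.0000 / 404.0000 = -0.045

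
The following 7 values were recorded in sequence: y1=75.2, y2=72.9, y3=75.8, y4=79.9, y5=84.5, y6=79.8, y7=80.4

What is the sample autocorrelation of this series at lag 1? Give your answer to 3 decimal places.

0.524

Mean ȳ = (75.2 + 72.9 + 75.8 + 79.9 + 84.5 + 79.8 + 80.4)/7 = 78.3571
Numerator Σ_{t=1}^{6}(y_t−ȳ)(y_{t+1}−ȳ) = 48.5267
Denominator Σ(y_t−ȳ)² = 92.6571
r_1 = 48.5267 / 92.6571 = 0.524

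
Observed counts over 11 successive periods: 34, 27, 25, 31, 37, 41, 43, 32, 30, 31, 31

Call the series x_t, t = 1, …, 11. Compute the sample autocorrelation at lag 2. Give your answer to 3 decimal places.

Mean x̄ = (34 + 27 + 25 + 31 + 37 + 41 + 43 + 32 + 30 + 31 + 31)/11 = 32.9091
Numerator Σ_{t=1}^{9}(x_t−x̄)(x_{t+2}−x̄) = -33.2893
Denominator Σ(x_t−x̄)² = 302.9091
r_2 = -33.2893 / 302.9091 = -0.110

-0.110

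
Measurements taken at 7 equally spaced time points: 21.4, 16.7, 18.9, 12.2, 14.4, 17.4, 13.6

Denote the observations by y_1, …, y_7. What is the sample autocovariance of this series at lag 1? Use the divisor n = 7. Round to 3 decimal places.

Mean ȳ = (21.4 + 16.7 + 18.9 + 12.2 + 14.4 + 17.4 + 13.6)/7 = 16.3714
Deviations: 5.0286, 0.3286, 2.5286, -4.1714, -1.9714, 1.0286, -2.7714
Σ_{t=1}^{6}(y_t−ȳ)(y_{t+1}−ȳ) = -4.7194
γ_1 = -4.7194 / 7 = -0.674

-0.674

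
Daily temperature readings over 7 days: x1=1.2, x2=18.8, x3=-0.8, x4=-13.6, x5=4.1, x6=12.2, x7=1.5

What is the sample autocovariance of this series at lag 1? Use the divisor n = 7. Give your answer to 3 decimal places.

-7.059

Mean x̄ = (1.2 + 18.8 − 0.8 − 13.6 + 4.1 + 12.2 + 1.5)/7 = 3.3429
Deviations: -2.1429, 15.4571, -4.1429, -16.9429, 0.7571, 8.8571, -1.8429
Σ_{t=1}^{6}(x_t−x̄)(x_{t+1}−x̄) = -49.4118
γ_1 = -49.4118 / 7 = -7.059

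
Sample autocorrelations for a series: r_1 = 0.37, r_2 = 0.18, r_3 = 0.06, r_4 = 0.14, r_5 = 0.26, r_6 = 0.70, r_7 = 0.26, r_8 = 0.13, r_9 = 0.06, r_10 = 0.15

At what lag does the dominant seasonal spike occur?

6

The largest autocorrelation is r_6 = 0.70; the remaining lags stay at or below 0.37. The elevated value at lag 1 (0.37), dropping to 0.18 at lag 2, reflects decaying short-term dependence rather than seasonality.
The dominant spike at lag 6 indicates a seasonal period of 6.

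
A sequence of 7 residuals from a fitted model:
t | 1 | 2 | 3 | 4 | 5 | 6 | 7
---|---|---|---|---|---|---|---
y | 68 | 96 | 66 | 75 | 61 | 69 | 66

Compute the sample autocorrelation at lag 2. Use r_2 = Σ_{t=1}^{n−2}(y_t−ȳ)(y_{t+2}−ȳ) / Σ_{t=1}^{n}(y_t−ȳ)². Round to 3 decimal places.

0.265

Mean ȳ = (68 + 96 + 66 + 75 + 61 + 69 + 66)/7 = 71.5714
Deviations from mean: -3.5714, 24.4286, -5.5714, 3.4286, -10.5714, -2.5714, -5.5714
Numerator Σ_{t=1}^{5}(y_t−ȳ)(y_{t+2}−ȳ) = 212.6327
Denominator Σ(y_t−ȳ)² = 801.7143
r_2 = 212.6327 / 801.7143 = 0.265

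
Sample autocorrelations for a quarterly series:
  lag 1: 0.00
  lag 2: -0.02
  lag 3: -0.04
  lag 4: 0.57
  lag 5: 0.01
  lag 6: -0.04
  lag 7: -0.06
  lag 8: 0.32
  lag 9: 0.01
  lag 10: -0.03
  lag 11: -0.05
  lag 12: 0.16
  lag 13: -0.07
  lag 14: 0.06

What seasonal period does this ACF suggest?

The largest autocorrelation is r_4 = 0.57, with weaker echoes at lags 8 (0.32) and 12 (0.16); the remaining lags stay at or below 0.06.
The dominant spike at lag 4 indicates a seasonal period of 4.

4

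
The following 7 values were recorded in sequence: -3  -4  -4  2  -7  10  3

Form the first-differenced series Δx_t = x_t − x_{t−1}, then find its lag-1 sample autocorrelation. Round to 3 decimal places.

First differences Δx: -1, 0, 6, -9, 17, -7
Mean of differences = 1.0000
Numerator Σ(Δx_t−Δx̄)(Δx_{t+1}−Δx̄) = -341.0000
Denominator Σ(Δx_t−Δx̄)² = 450.0000
r_1(Δx) = -341.0000 / 450.0000 = -0.758

-0.758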